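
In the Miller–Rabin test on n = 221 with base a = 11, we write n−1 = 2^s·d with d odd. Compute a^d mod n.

221 − 1 = 220 = 2^2 · 55, so d = 55.
11^1 ≡ 11 (mod 221)
11^2 ≡ 11^2 = 121 ≡ 121 (mod 221)
11^4 ≡ 121^2 = 14641 ≡ 55 (mod 221)
11^8 ≡ 55^2 = 3025 ≡ 152 (mod 221)
11^16 ≡ 152^2 = 23104 ≡ 120 (mod 221)
11^32 ≡ 120^2 = 14400 ≡ 35 (mod 221)
55 = 32 + 16 + 4 + 2 + 1 in binary powers of 2.
So 11^55 ≡ 35 · 120 · 55 · 121 · 11 ≡ 54 (mod 221).
Squaring chain: 54 → 43; never reaches −1, so base 11 is a Miller–Rabin witness that 221 is composite.

54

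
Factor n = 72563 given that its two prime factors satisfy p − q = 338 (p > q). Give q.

Since p = q + 338, we have 72563 = q(q + 338), so q² + 338q − 72563 = 0.
Discriminant: 338² + 4·72563 = 114244 + 290252 = 404496; √404496 = 636.
q = (−338 + 636)/2 = 149, and p = q + 338 = 487.
Check: 149 · 487 = 72563.

149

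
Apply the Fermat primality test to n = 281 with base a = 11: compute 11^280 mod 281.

11^1 ≡ 11 (mod 281)
11^2 ≡ 11^2 = 121 ≡ 121 (mod 281)
11^4 ≡ 121^2 = 14641 ≡ 29 (mod 281)
11^8 ≡ 29^2 = 841 ≡ 279 (mod 281)
11^16 ≡ 279^2 = 77841 ≡ 4 (mod 281)
11^32 ≡ 4^2 = 16 ≡ 16 (mod 281)
11^64 ≡ 16^2 = 256 ≡ 256 (mod 281)
11^128 ≡ 256^2 = 65536 ≡ 63 (mod 281)
11^256 ≡ 63^2 = 3969 ≡ 35 (mod 281)
280 = 256 + 16 + 8 in binary powers of 2.
So 11^280 ≡ 35 · 4 · 279 ≡ 1 (mod 281).
Since the result is 1, base 11 gives no evidence that 281 is composite.

1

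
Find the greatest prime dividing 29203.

29203 = 19 · 1537
1537 = 29 · 53
53 is prime.
So 29203 = 19 · 29 · 53; the largest prime factor is 53.

53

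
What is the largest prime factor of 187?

17

187 = 11 · 17
17 is prime.
So 187 = 11 · 17; the largest prime factor is 17.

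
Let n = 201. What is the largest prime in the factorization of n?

67

201 = 3 · 67
67 is prime.
So 201 = 3 · 67; the largest prime factor is 67.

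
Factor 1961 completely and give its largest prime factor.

1961 = 37 · 53
53 is prime.
So 1961 = 37 · 53; the largest prime factor is 53.

53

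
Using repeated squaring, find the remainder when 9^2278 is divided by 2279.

702

9^1 ≡ 9 (mod 2279)
9^2 ≡ 9^2 = 81 ≡ 81 (mod 2279)
9^4 ≡ 81^2 = 6561 ≡ 2003 (mod 2279)
9^8 ≡ 2003^2 = 4012009 ≡ 969 (mod 2279)
9^16 ≡ 969^2 = 938961 ≡ 13 (mod 2279)
9^32 ≡ 13^2 = 169 ≡ 169 (mod 2279)
9^64 ≡ 169^2 = 28561 ≡ 1213 (mod 2279)
9^128 ≡ 1213^2 = 1471369 ≡ 1414 (mod 2279)
9^256 ≡ 1414^2 = 1999396 ≡ 713 (mod 2279)
9^512 ≡ 713^2 = 508369 ≡ 152 (mod 2279)
9^1024 ≡ 152^2 = 23104 ≡ 314 (mod 2279)
9^2048 ≡ 314^2 = 98596 ≡ 599 (mod 2279)
2278 = 2048 + 128 + 64 + 32 + 4 + 2 in binary powers of 2.
So 9^2278 ≡ 599 · 1414 · 1213 · 169 · 2003 · 81 ≡ 702 (mod 2279).
Since 702 ≠ 1, base 9 is a Fermat witness: 2279 is composite.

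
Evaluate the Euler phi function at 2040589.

Factor: 2040589 = 97 · 109 · 193.
φ(2040589) = (97−1) · (109−1) · (193−1) = 96 · 108 · 192 = 1990656.

1990656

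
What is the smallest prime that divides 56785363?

56785363 is odd.
Digit sum 43, not divisible by 3.
Ends in 3: not divisible by 5.
7: 56785363 = 7·8112194 + 5
11: 56785363 = 11·5162305 + 8
13: 56785363 = 13·4368104 + 11
17: 56785363 = 17·3340315 + 8
19: 56785363 = 19·2988703 + 6
23: 56785363 = 23·2468928 + 19
29: 56785363 = 29·1958115 + 28
31: 56785363 = 31·1831785 + 28
37: 56785363 = 37·1534739 + 20
41: 56785363 = 41·1385008 + 35
43: 56785363 = 43·1320589 + 36
47: 56785363 = 47·1208199 + 10
53: 56785363 = 53·1071421 + 50
59: 56785363 = 59·962463 + 46
61: 56785363 = 61·930907 + 36
67: 56785363 = 67·847542 + 49
71: 56785363 = 71·799793 + 60
73: 56785363 = 73·777881 + 50
79: 56785363 = 79·718802 + 5
83: 56785363 = 83·684161

83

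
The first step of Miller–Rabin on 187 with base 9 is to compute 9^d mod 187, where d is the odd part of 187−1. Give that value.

25

187 − 1 = 186 = 2^1 · 93, so d = 93.
9^1 ≡ 9 (mod 187)
9^2 ≡ 9^2 = 81 ≡ 81 (mod 187)
9^4 ≡ 81^2 = 6561 ≡ 16 (mod 187)
9^8 ≡ 16^2 = 256 ≡ 69 (mod 187)
9^16 ≡ 69^2 = 4761 ≡ 86 (mod 187)
9^32 ≡ 86^2 = 7396 ≡ 103 (mod 187)
9^64 ≡ 103^2 = 10609 ≡ 137 (mod 187)
93 = 64 + 16 + 8 + 4 + 1 in binary powers of 2.
So 9^93 ≡ 137 · 86 · 69 · 16 · 9 ≡ 25 (mod 187).
Squaring chain: 25; never reaches −1, so base 9 is a Miller–Rabin witness that 187 is composite.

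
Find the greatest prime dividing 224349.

83

224349 = 3 · 74783
74783 = 17 · 4399
4399 = 53 · 83
83 is prime.
So 224349 = 3 · 17 · 53 · 83; the largest prime factor is 83.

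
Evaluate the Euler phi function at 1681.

Factor: 1681 = 41^2.
φ(1681) = 41^1·(41−1) = 1640.

1640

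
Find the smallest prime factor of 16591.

47

16591 is odd.
Digit sum 22, not divisible by 3.
Ends in 1: not divisible by 5.
7: 16591 = 7·2370 + 1
11: 16591 = 11·1508 + 3
13: 16591 = 13·1276 + 3
17: 16591 = 17·975 + 16
19: 16591 = 19·873 + 4
23: 16591 = 23·721 + 8
29: 16591 = 29·572 + 3
31: 16591 = 31·535 + 6
37: 16591 = 37·448 + 15
41: 16591 = 41·404 + 27
43: 16591 = 43·385 + 36
47: 16591 = 47·353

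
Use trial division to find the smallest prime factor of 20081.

20081 is odd.
Digit sum 11, not divisible by 3.
Ends in 1: not divisible by 5.
7: 20081 = 7·2868 + 5
11: 20081 = 11·1825 + 6
13: 20081 = 13·1544 + 9
17: 20081 = 17·1181 + 4
19: 20081 = 19·1056 + 17
23: 20081 = 23·873 + 2
29: 20081 = 29·692 + 13
31: 20081 = 31·647 + 24
37: 20081 = 37·542 + 27
41: 20081 = 41·489 + 32
43: 20081 = 43·467

43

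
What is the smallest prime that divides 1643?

1643 is odd.
Digit sum 14, not divisible by 3.
Ends in 3: not divisible by 5.
7: 1643 = 7·234 + 5
11: 1643 = 11·149 + 4
13: 1643 = 13·126 + 5
17: 1643 = 17·96 + 11
19: 1643 = 19·86 + 9
23: 1643 = 23·71 + 10
29: 1643 = 29·56 + 19
31: 1643 = 31·53

31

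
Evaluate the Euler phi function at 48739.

44160

Factor: 48739 = 17 · 47 · 61.
φ(48739) = (17−1) · (47−1) · (61−1) = 16 · 46 · 60 = 44160.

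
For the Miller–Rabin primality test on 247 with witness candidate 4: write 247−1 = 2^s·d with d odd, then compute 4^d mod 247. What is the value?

220

247 − 1 = 246 = 2^1 · 123, so d = 123.
4^1 ≡ 4 (mod 247)
4^2 ≡ 4^2 = 16 ≡ 16 (mod 247)
4^4 ≡ 16^2 = 256 ≡ 9 (mod 247)
4^8 ≡ 9^2 = 81 ≡ 81 (mod 247)
4^16 ≡ 81^2 = 6561 ≡ 139 (mod 247)
4^32 ≡ 139^2 = 19321 ≡ 55 (mod 247)
4^64 ≡ 55^2 = 3025 ≡ 61 (mod 247)
123 = 64 + 32 + 16 + 8 + 2 + 1 in binary powers of 2.
So 4^123 ≡ 61 · 55 · 139 · 81 · 16 · 4 ≡ 220 (mod 247).
Squaring chain: 220; never reaches −1, so base 4 is a Miller–Rabin witness that 247 is composite.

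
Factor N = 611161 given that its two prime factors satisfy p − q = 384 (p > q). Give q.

Since p = q + 384, we have 611161 = q(q + 384), so q² + 384q − 611161 = 0.
Discriminant: 384² + 4·611161 = 147456 + 2444644 = 2592100; √2592100 = 1610.
q = (−384 + 1610)/2 = 613, and p = q + 384 = 997.
Check: 613 · 997 = 611161.

613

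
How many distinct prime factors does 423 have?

423 = 3^2 · 47
423 = 3^2 · 47, which has 2 distinct prime factors.

2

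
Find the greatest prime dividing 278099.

278099 = 47 · 5917
5917 = 61 · 97
97 is prime.
So 278099 = 47 · 61 · 97; the largest prime factor is 97.

97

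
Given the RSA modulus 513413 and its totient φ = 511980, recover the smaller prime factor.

691

φ(n) = (p−1)(q−1) = n − (p+q) + 1, so p + q = 513413 − 511980 + 1 = 1434.
p and q are the roots of t² − 1434t + 513413 = 0.
Discriminant: 1434² − 4·513413 = 2056356 − 2053652 = 2704; √2704 = 52.
q = (1434 − 52)/2 = 691, p = (1434 + 52)/2 = 743.
Check: 691 · 743 = 513413.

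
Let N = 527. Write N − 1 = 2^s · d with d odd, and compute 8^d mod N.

202

527 − 1 = 526 = 2^1 · 263, so d = 263.
8^1 ≡ 8 (mod 527)
8^2 ≡ 8^2 = 64 ≡ 64 (mod 527)
8^4 ≡ 64^2 = 4096 ≡ 407 (mod 527)
8^8 ≡ 407^2 = 165649 ≡ 171 (mod 527)
8^16 ≡ 171^2 = 29241 ≡ 256 (mod 527)
8^32 ≡ 256^2 = 65536 ≡ 188 (mod 527)
8^64 ≡ 188^2 = 35344 ≡ 35 (mod 527)
8^128 ≡ 35^2 = 1225 ≡ 171 (mod 527)
8^256 ≡ 171^2 = 29241 ≡ 256 (mod 527)
263 = 256 + 4 + 2 + 1 in binary powers of 2.
So 8^263 ≡ 256 · 407 · 64 · 8 ≡ 202 (mod 527).
Squaring chain: 202; never reaches −1, so base 8 is a Miller–Rabin witness that 527 is composite.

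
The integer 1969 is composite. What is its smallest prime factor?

1969 is odd.
Digit sum 25, not divisible by 3.
Ends in 9: not divisible by 5.
7: 1969 = 7·281 + 2
11: 1969 = 11·179

11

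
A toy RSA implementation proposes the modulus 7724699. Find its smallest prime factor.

79

7724699 is odd.
Digit sum 44, not divisible by 3.
Ends in 9: not divisible by 5.
7: 7724699 = 7·1103528 + 3
11: 7724699 = 11·702245 + 4
13: 7724699 = 13·594207 + 8
17: 7724699 = 17·454394 + 1
19: 7724699 = 19·406563 + 2
23: 7724699 = 23·335856 + 11
29: 7724699 = 29·266368 + 27
31: 7724699 = 31·249183 + 26
37: 7724699 = 37·208775 + 24
41: 7724699 = 41·188407 + 12
43: 7724699 = 43·179644 + 7
47: 7724699 = 47·164355 + 14
53: 7724699 = 53·145749 + 2
59: 7724699 = 59·130927 + 6
61: 7724699 = 61·126634 + 25
67: 7724699 = 67·115294 + 1
71: 7724699 = 71·108798 + 41
73: 7724699 = 73·105817 + 58
79: 7724699 = 79·97781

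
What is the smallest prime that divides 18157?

67

18157 is odd.
Digit sum 22, not divisible by 3.
Ends in 7: not divisible by 5.
7: 18157 = 7·2593 + 6
11: 18157 = 11·1650 + 7
13: 18157 = 13·1396 + 9
17: 18157 = 17·1068 + 1
19: 18157 = 19·955 + 12
23: 18157 = 23·789 + 10
29: 18157 = 29·626 + 3
31: 18157 = 31·585 + 22
37: 18157 = 37·490 + 27
41: 18157 = 41·442 + 35
43: 18157 = 43·422 + 11
47: 18157 = 47·386 + 15
53: 18157 = 53·342 + 31
59: 18157 = 59·307 + 44
61: 18157 = 61·297 + 40
67: 18157 = 67·271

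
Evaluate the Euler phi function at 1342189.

1305600

Factor: 1342189 = 97 · 101 · 137.
φ(1342189) = (97−1) · (101−1) · (137−1) = 96 · 100 · 136 = 1305600.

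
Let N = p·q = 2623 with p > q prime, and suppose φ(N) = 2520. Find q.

φ(n) = (p−1)(q−1) = n − (p+q) + 1, so p + q = 2623 − 2520 + 1 = 104.
p and q are the roots of t² − 104t + 2623 = 0.
Discriminant: 104² − 4·2623 = 10816 − 10492 = 324; √324 = 18.
q = (104 − 18)/2 = 43, p = (104 + 18)/2 = 61.
Check: 43 · 61 = 2623.

43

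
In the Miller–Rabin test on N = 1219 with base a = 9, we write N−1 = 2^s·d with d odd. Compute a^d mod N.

282

1219 − 1 = 1218 = 2^1 · 609, so d = 609.
9^1 ≡ 9 (mod 1219)
9^2 ≡ 9^2 = 81 ≡ 81 (mod 1219)
9^4 ≡ 81^2 = 6561 ≡ 466 (mod 1219)
9^8 ≡ 466^2 = 217156 ≡ 174 (mod 1219)
9^16 ≡ 174^2 = 30276 ≡ 1020 (mod 1219)
9^32 ≡ 1020^2 = 1040400 ≡ 593 (mod 1219)
9^64 ≡ 593^2 = 351649 ≡ 577 (mod 1219)
9^128 ≡ 577^2 = 332929 ≡ 142 (mod 1219)
9^256 ≡ 142^2 = 20164 ≡ 660 (mod 1219)
9^512 ≡ 660^2 = 435600 ≡ 417 (mod 1219)
609 = 512 + 64 + 32 + 1 in binary powers of 2.
So 9^609 ≡ 417 · 577 · 593 · 9 ≡ 282 (mod 1219).
Squaring chain: 282; never reaches −1, so base 9 is a Miller–Rabin witness that 1219 is composite.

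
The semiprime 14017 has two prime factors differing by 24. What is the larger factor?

Since p = q + 24, we have 14017 = q(q + 24), so q² + 24q − 14017 = 0.
Discriminant: 24² + 4·14017 = 576 + 56068 = 56644; √56644 = 238.
q = (−24 + 238)/2 = 107, and p = q + 24 = 131.
Check: 107 · 131 = 14017.

131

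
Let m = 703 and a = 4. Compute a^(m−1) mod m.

1

4^1 ≡ 4 (mod 703)
4^2 ≡ 4^2 = 16 ≡ 16 (mod 703)
4^4 ≡ 16^2 = 256 ≡ 256 (mod 703)
4^8 ≡ 256^2 = 65536 ≡ 157 (mod 703)
4^16 ≡ 157^2 = 24649 ≡ 44 (mod 703)
4^32 ≡ 44^2 = 1936 ≡ 530 (mod 703)
4^64 ≡ 530^2 = 280900 ≡ 403 (mod 703)
4^128 ≡ 403^2 = 162409 ≡ 16 (mod 703)
4^256 ≡ 16^2 = 256 ≡ 256 (mod 703)
4^512 ≡ 256^2 = 65536 ≡ 157 (mod 703)
702 = 512 + 128 + 32 + 16 + 8 + 4 + 2 in binary powers of 2.
So 4^702 ≡ 157 · 16 · 530 · 44 · 157 · 256 · 16 ≡ 1 (mod 703).
Since the result is 1, base 4 gives no evidence that 703 is composite.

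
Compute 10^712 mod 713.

485

10^1 ≡ 10 (mod 713)
10^2 ≡ 10^2 = 100 ≡ 100 (mod 713)
10^4 ≡ 100^2 = 10000 ≡ 18 (mod 713)
10^8 ≡ 18^2 = 324 ≡ 324 (mod 713)
10^16 ≡ 324^2 = 104976 ≡ 165 (mod 713)
10^32 ≡ 165^2 = 27225 ≡ 131 (mod 713)
10^64 ≡ 131^2 = 17161 ≡ 49 (mod 713)
10^128 ≡ 49^2 = 2401 ≡ 262 (mod 713)
10^256 ≡ 262^2 = 68644 ≡ 196 (mod 713)
10^512 ≡ 196^2 = 38416 ≡ 627 (mod 713)
712 = 512 + 128 + 64 + 8 in binary powers of 2.
So 10^712 ≡ 627 · 262 · 49 · 324 ≡ 485 (mod 713).
Since 485 ≠ 1, base 10 is a Fermat witness: 713 is composite.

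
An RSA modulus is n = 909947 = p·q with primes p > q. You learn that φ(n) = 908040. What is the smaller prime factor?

941

φ(n) = (p−1)(q−1) = n − (p+q) + 1, so p + q = 909947 − 908040 + 1 = 1908.
p and q are the roots of t² − 1908t + 909947 = 0.
Discriminant: 1908² − 4·909947 = 3640464 − 3639788 = 676; √676 = 26.
q = (1908 − 26)/2 = 941, p = (1908 + 26)/2 = 967.
Check: 941 · 967 = 909947.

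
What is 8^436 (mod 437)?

8^1 ≡ 8 (mod 437)
8^2 ≡ 8^2 = 64 ≡ 64 (mod 437)
8^4 ≡ 64^2 = 4096 ≡ 163 (mod 437)
8^8 ≡ 163^2 = 26569 ≡ 349 (mod 437)
8^16 ≡ 349^2 = 121801 ≡ 315 (mod 437)
8^32 ≡ 315^2 = 99225 ≡ 26 (mod 437)
8^64 ≡ 26^2 = 676 ≡ 239 (mod 437)
8^128 ≡ 239^2 = 57121 ≡ 311 (mod 437)
8^256 ≡ 311^2 = 96721 ≡ 144 (mod 437)
436 = 256 + 128 + 32 + 16 + 4 in binary powers of 2.
So 8^436 ≡ 144 · 311 · 26 · 315 · 163 ≡ 334 (mod 437).
Since 334 ≠ 1, base 8 is a Fermat witness: 437 is composite.

334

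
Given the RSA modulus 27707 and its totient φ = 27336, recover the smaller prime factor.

103

φ(n) = (p−1)(q−1) = n − (p+q) + 1, so p + q = 27707 − 27336 + 1 = 372.
p and q are the roots of t² − 372t + 27707 = 0.
Discriminant: 372² − 4·27707 = 138384 − 110828 = 27556; √27556 = 166.
q = (372 − 166)/2 = 103, p = (372 + 166)/2 = 269.
Check: 103 · 269 = 27707.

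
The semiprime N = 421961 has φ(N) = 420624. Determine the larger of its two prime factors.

829

φ(n) = (p−1)(q−1) = n − (p+q) + 1, so p + q = 421961 − 420624 + 1 = 1338.
p and q are the roots of t² − 1338t + 421961 = 0.
Discriminant: 1338² − 4·421961 = 1790244 − 1687844 = 102400; √102400 = 320.
q = (1338 − 320)/2 = 509, p = (1338 + 320)/2 = 829.
Check: 509 · 829 = 421961.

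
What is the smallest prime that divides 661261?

661261 is odd.
Digit sum 22, not divisible by 3.
Ends in 1: not divisible by 5.
7: 661261 = 7·94465 + 6
11: 661261 = 11·60114 + 7
13: 661261 = 13·50866 + 3
17: 661261 = 17·38897 + 12
19: 661261 = 19·34803 + 4
23: 661261 = 23·28750 + 11
29: 661261 = 29·22802 + 3
31: 661261 = 31·21331

31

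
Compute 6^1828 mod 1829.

1823

6^1 ≡ 6 (mod 1829)
6^2 ≡ 6^2 = 36 ≡ 36 (mod 1829)
6^4 ≡ 36^2 = 1296 ≡ 1296 (mod 1829)
6^8 ≡ 1296^2 = 1679616 ≡ 594 (mod 1829)
6^16 ≡ 594^2 = 352836 ≡ 1668 (mod 1829)
6^32 ≡ 1668^2 = 2782224 ≡ 315 (mod 1829)
6^64 ≡ 315^2 = 99225 ≡ 459 (mod 1829)
6^128 ≡ 459^2 = 210681 ≡ 346 (mod 1829)
6^256 ≡ 346^2 = 119716 ≡ 831 (mod 1829)
6^512 ≡ 831^2 = 690561 ≡ 1028 (mod 1829)
6^1024 ≡ 1028^2 = 1056784 ≡ 1451 (mod 1829)
1828 = 1024 + 512 + 256 + 32 + 4 in binary powers of 2.
So 6^1828 ≡ 1451 · 1028 · 831 · 315 · 1296 ≡ 1823 (mod 1829).
Since 1823 ≠ 1, base 6 is a Fermat witness: 1829 is composite.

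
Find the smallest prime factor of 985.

985 is odd.
Digit sum 22, not divisible by 3.
Ends in 5: divisible by 5.

5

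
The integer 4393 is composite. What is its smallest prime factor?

4393 is odd.
Digit sum 19, not divisible by 3.
Ends in 3: not divisible by 5.
7: 4393 = 7·627 + 4
11: 4393 = 11·399 + 4
13: 4393 = 13·337 + 12
17: 4393 = 17·258 + 7
19: 4393 = 19·231 + 4
23: 4393 = 23·191

23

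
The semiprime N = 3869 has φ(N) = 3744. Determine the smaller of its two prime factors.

φ(n) = (p−1)(q−1) = n − (p+q) + 1, so p + q = 3869 − 3744 + 1 = 126.
p and q are the roots of t² − 126t + 3869 = 0.
Discriminant: 126² − 4·3869 = 15876 − 15476 = 400; √400 = 20.
q = (126 − 20)/2 = 53, p = (126 + 20)/2 = 73.
Check: 53 · 73 = 3869.

53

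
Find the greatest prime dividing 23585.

89

23585 = 5 · 4717
4717 = 53 · 89
89 is prime.
So 23585 = 5 · 53 · 89; the largest prime factor is 89.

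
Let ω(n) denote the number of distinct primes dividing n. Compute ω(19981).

19981 = 13 · 1537
1537 = 29 · 53
19981 = 13 · 29 · 53, which has 3 distinct prime factors.

3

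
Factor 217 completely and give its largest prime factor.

31

217 = 7 · 31
31 is prime.
So 217 = 7 · 31; the largest prime factor is 31.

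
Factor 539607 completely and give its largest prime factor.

89

539607 = 3 · 179869
179869 = 43 · 4183
4183 = 47 · 89
89 is prime.
So 539607 = 3 · 43 · 47 · 89; the largest prime factor is 89.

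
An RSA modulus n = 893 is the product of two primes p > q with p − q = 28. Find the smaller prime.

19

Since p = q + 28, we have 893 = q(q + 28), so q² + 28q − 893 = 0.
Discriminant: 28² + 4·893 = 784 + 3572 = 4356; √4356 = 66.
q = (−28 + 66)/2 = 19, and p = q + 28 = 47.
Check: 19 · 47 = 893.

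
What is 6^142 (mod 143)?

69

6^1 ≡ 6 (mod 143)
6^2 ≡ 6^2 = 36 ≡ 36 (mod 143)
6^4 ≡ 36^2 = 1296 ≡ 9 (mod 143)
6^8 ≡ 9^2 = 81 ≡ 81 (mod 143)
6^16 ≡ 81^2 = 6561 ≡ 126 (mod 143)
6^32 ≡ 126^2 = 15876 ≡ 3 (mod 143)
6^64 ≡ 3^2 = 9 ≡ 9 (mod 143)
6^128 ≡ 9^2 = 81 ≡ 81 (mod 143)
142 = 128 + 8 + 4 + 2 in binary powers of 2.
So 6^142 ≡ 81 · 81 · 9 · 36 ≡ 69 (mod 143).
Since 69 ≠ 1, base 6 is a Fermat witness: 143 is composite.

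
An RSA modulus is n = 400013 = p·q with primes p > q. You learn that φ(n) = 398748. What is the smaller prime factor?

φ(n) = (p−1)(q−1) = n − (p+q) + 1, so p + q = 400013 − 398748 + 1 = 1266.
p and q are the roots of t² − 1266t + 400013 = 0.
Discriminant: 1266² − 4·400013 = 1602756 − 1600052 = 2704; √2704 = 52.
q = (1266 − 52)/2 = 607, p = (1266 + 52)/2 = 659.
Check: 607 · 659 = 400013.

607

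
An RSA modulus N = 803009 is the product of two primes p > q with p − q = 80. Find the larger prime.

937

Since p = q + 80, we have 803009 = q(q + 80), so q² + 80q − 803009 = 0.
Discriminant: 80² + 4·803009 = 6400 + 3212036 = 3218436; √3218436 = 1794.
q = (−80 + 1794)/2 = 857, and p = q + 80 = 937.
Check: 857 · 937 = 803009.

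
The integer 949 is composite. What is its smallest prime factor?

13

949 is odd.
Digit sum 22, not divisible by 3.
Ends in 9: not divisible by 5.
7: 949 = 7·135 + 4
11: 949 = 11·86 + 3
13: 949 = 13·73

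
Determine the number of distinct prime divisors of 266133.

5

266133 = 3 · 88711
88711 = 7 · 12673
12673 = 19 · 667
667 = 23 · 29
266133 = 3 · 7 · 19 · 23 · 29, which has 5 distinct prime factors.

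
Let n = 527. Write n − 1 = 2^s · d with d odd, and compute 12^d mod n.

177

527 − 1 = 526 = 2^1 · 263, so d = 263.
12^1 ≡ 12 (mod 527)
12^2 ≡ 12^2 = 144 ≡ 144 (mod 527)
12^4 ≡ 144^2 = 20736 ≡ 183 (mod 527)
12^8 ≡ 183^2 = 33489 ≡ 288 (mod 527)
12^16 ≡ 288^2 = 82944 ≡ 205 (mod 527)
12^32 ≡ 205^2 = 42025 ≡ 392 (mod 527)
12^64 ≡ 392^2 = 153664 ≡ 307 (mod 527)
12^128 ≡ 307^2 = 94249 ≡ 443 (mod 527)
12^256 ≡ 443^2 = 196249 ≡ 205 (mod 527)
263 = 256 + 4 + 2 + 1 in binary powers of 2.
So 12^263 ≡ 205 · 183 · 144 · 12 ≡ 177 (mod 527).
Squaring chain: 177; never reaches −1, so base 12 is a Miller–Rabin witness that 527 is composite.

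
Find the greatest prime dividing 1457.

47

1457 = 31 · 47
47 is prime.
So 1457 = 31 · 47; the largest prime factor is 47.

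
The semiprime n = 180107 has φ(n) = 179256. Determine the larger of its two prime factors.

463

φ(n) = (p−1)(q−1) = n − (p+q) + 1, so p + q = 180107 − 179256 + 1 = 852.
p and q are the roots of t² − 852t + 180107 = 0.
Discriminant: 852² − 4·180107 = 725904 − 720428 = 5476; √5476 = 74.
q = (852 − 74)/2 = 389, p = (852 + 74)/2 = 463.
Check: 389 · 463 = 180107.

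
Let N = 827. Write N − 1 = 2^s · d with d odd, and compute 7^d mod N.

826

827 − 1 = 826 = 2^1 · 413, so d = 413.
7^1 ≡ 7 (mod 827)
7^2 ≡ 7^2 = 49 ≡ 49 (mod 827)
7^4 ≡ 49^2 = 2401 ≡ 747 (mod 827)
7^8 ≡ 747^2 = 558009 ≡ 611 (mod 827)
7^16 ≡ 611^2 = 373321 ≡ 344 (mod 827)
7^32 ≡ 344^2 = 118336 ≡ 75 (mod 827)
7^64 ≡ 75^2 = 5625 ≡ 663 (mod 827)
7^128 ≡ 663^2 = 439569 ≡ 432 (mod 827)
7^256 ≡ 432^2 = 186624 ≡ 549 (mod 827)
413 = 256 + 128 + 16 + 8 + 4 + 1 in binary powers of 2.
So 7^413 ≡ 549 · 432 · 344 · 611 · 747 · 7 ≡ 826 (mod 827).
Since 7^d ≡ 826 (mod 827), base 7 does not prove 827 composite.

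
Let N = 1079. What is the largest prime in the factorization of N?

83

1079 = 13 · 83
83 is prime.
So 1079 = 13 · 83; the largest prime factor is 83.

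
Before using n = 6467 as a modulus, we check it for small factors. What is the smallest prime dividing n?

29

6467 is odd.
Digit sum 23, not divisible by 3.
Ends in 7: not divisible by 5.
7: 6467 = 7·923 + 6
11: 6467 = 11·587 + 10
13: 6467 = 13·497 + 6
17: 6467 = 17·380 + 7
19: 6467 = 19·340 + 7
23: 6467 = 23·281 + 4
29: 6467 = 29·223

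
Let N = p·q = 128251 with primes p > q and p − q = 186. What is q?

Since p = q + 186, we have 128251 = q(q + 186), so q² + 186q − 128251 = 0.
Discriminant: 186² + 4·128251 = 34596 + 513004 = 547600; √547600 = 740.
q = (−186 + 740)/2 = 277, and p = q + 186 = 463.
Check: 277 · 463 = 128251.

277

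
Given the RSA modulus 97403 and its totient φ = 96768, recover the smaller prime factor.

φ(n) = (p−1)(q−1) = n − (p+q) + 1, so p + q = 97403 − 96768 + 1 = 636.
p and q are the roots of t² − 636t + 97403 = 0.
Discriminant: 636² − 4·97403 = 404496 − 389612 = 14884; √14884 = 122.
q = (636 − 122)/2 = 257, p = (636 + 122)/2 = 379.
Check: 257 · 379 = 97403.

257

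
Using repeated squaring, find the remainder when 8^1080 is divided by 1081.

570

8^1 ≡ 8 (mod 1081)
8^2 ≡ 8^2 = 64 ≡ 64 (mod 1081)
8^4 ≡ 64^2 = 4096 ≡ 853 (mod 1081)
8^8 ≡ 853^2 = 727609 ≡ 96 (mod 1081)
8^16 ≡ 96^2 = 9216 ≡ 568 (mod 1081)
8^32 ≡ 568^2 = 322624 ≡ 486 (mod 1081)
8^64 ≡ 486^2 = 236196 ≡ 538 (mod 1081)
8^128 ≡ 538^2 = 289444 ≡ 817 (mod 1081)
8^256 ≡ 817^2 = 667489 ≡ 512 (mod 1081)
8^512 ≡ 512^2 = 262144 ≡ 542 (mod 1081)
8^1024 ≡ 542^2 = 293764 ≡ 813 (mod 1081)
1080 = 1024 + 32 + 16 + 8 in binary powers of 2.
So 8^1080 ≡ 813 · 486 · 568 · 96 ≡ 570 (mod 1081).
Since 570 ≠ 1, base 8 is a Fermat witness: 1081 is composite.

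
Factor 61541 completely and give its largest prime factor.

61541 = 19 · 3239
3239 = 41 · 79
79 is prime.
So 61541 = 19 · 41 · 79; the largest prime factor is 79.

79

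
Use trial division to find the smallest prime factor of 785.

785 is odd.
Digit sum 20, not divisible by 3.
Ends in 5: divisible by 5.

5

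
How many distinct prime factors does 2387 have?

2387 = 7 · 341
341 = 11 · 31
2387 = 7 · 11 · 31, which has 3 distinct prime factors.

3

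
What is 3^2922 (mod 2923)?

433

3^1 ≡ 3 (mod 2923)
3^2 ≡ 3^2 = 9 ≡ 9 (mod 2923)
3^4 ≡ 9^2 = 81 ≡ 81 (mod 2923)
3^8 ≡ 81^2 = 6561 ≡ 715 (mod 2923)
3^16 ≡ 715^2 = 511225 ≡ 2623 (mod 2923)
3^32 ≡ 2623^2 = 6880129 ≡ 2310 (mod 2923)
3^64 ≡ 2310^2 = 5336100 ≡ 1625 (mod 2923)
3^128 ≡ 1625^2 = 2640625 ≡ 1156 (mod 2923)
3^256 ≡ 1156^2 = 1336336 ≡ 525 (mod 2923)
3^512 ≡ 525^2 = 275625 ≡ 863 (mod 2923)
3^1024 ≡ 863^2 = 744769 ≡ 2327 (mod 2923)
3^2048 ≡ 2327^2 = 5414929 ≡ 1533 (mod 2923)
2922 = 2048 + 512 + 256 + 64 + 32 + 8 + 2 in binary powers of 2.
So 3^2922 ≡ 1533 · 863 · 525 · 1625 · 2310 · 715 · 9 ≡ 433 (mod 2923).
Since 433 ≠ 1, base 3 is a Fermat witness: 2923 is composite.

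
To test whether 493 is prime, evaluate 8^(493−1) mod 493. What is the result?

8^1 ≡ 8 (mod 493)
8^2 ≡ 8^2 = 64 ≡ 64 (mod 493)
8^4 ≡ 64^2 = 4096 ≡ 152 (mod 493)
8^8 ≡ 152^2 = 23104 ≡ 426 (mod 493)
8^16 ≡ 426^2 = 181476 ≡ 52 (mod 493)
8^32 ≡ 52^2 = 2704 ≡ 239 (mod 493)
8^64 ≡ 239^2 = 57121 ≡ 426 (mod 493)
8^128 ≡ 426^2 = 181476 ≡ 52 (mod 493)
8^256 ≡ 52^2 = 2704 ≡ 239 (mod 493)
492 = 256 + 128 + 64 + 32 + 8 + 4 in binary powers of 2.
So 8^492 ≡ 239 · 52 · 426 · 239 · 426 · 152 ≡ 458 (mod 493).
Since 458 ≠ 1, base 8 is a Fermat witness: 493 is composite.

458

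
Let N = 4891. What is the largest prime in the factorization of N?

73

4891 = 67 · 73
73 is prime.
So 4891 = 67 · 73; the largest prime factor is 73.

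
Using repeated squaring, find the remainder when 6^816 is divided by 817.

6^1 ≡ 6 (mod 817)
6^2 ≡ 6^2 = 36 ≡ 36 (mod 817)
6^4 ≡ 36^2 = 1296 ≡ 479 (mod 817)
6^8 ≡ 479^2 = 229441 ≡ 681 (mod 817)
6^16 ≡ 681^2 = 463761 ≡ 522 (mod 817)
6^32 ≡ 522^2 = 272484 ≡ 423 (mod 817)
6^64 ≡ 423^2 = 178929 ≡ 6 (mod 817)
6^128 ≡ 6^2 = 36 ≡ 36 (mod 817)
6^256 ≡ 36^2 = 1296 ≡ 479 (mod 817)
6^512 ≡ 479^2 = 229441 ≡ 681 (mod 817)
816 = 512 + 256 + 32 + 16 in binary powers of 2.
So 6^816 ≡ 681 · 479 · 423 · 522 ≡ 87 (mod 817).
Since 87 ≠ 1, base 6 is a Fermat witness: 817 is composite.

87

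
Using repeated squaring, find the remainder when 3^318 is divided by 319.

3^1 ≡ 3 (mod 319)
3^2 ≡ 3^2 = 9 ≡ 9 (mod 319)
3^4 ≡ 9^2 = 81 ≡ 81 (mod 319)
3^8 ≡ 81^2 = 6561 ≡ 181 (mod 319)
3^16 ≡ 181^2 = 32761 ≡ 223 (mod 319)
3^32 ≡ 223^2 = 49729 ≡ 284 (mod 319)
3^64 ≡ 284^2 = 80656 ≡ 268 (mod 319)
3^128 ≡ 268^2 = 71824 ≡ 49 (mod 319)
3^256 ≡ 49^2 = 2401 ≡ 168 (mod 319)
318 = 256 + 32 + 16 + 8 + 4 + 2 in binary powers of 2.
So 3^318 ≡ 168 · 284 · 223 · 181 · 81 · 9 ≡ 5 (mod 319).
Since 5 ≠ 1, base 3 is a Fermat witness: 319 is composite.

5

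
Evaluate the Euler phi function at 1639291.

1596672

Factor: 1639291 = 89 · 113 · 163.
φ(1639291) = (89−1) · (113−1) · (163−1) = 88 · 112 · 162 = 1596672.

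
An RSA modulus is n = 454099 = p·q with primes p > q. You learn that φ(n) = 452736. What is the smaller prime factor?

φ(n) = (p−1)(q−1) = n − (p+q) + 1, so p + q = 454099 − 452736 + 1 = 1364.
p and q are the roots of t² − 1364t + 454099 = 0.
Discriminant: 1364² − 4·454099 = 1860496 − 1816396 = 44100; √44100 = 210.
q = (1364 − 210)/2 = 577, p = (1364 + 210)/2 = 787.
Check: 577 · 787 = 454099.

577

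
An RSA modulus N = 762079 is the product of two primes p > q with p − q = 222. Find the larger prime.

Since p = q + 222, we have 762079 = q(q + 222), so q² + 222q − 762079 = 0.
Discriminant: 222² + 4·762079 = 49284 + 3048316 = 3097600; √3097600 = 1760.
q = (−222 + 1760)/2 = 769, and p = q + 222 = 991.
Check: 769 · 991 = 762079.

991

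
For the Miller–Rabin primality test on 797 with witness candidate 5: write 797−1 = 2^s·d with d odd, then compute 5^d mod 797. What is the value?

797 − 1 = 796 = 2^2 · 199, so d = 199.
5^1 ≡ 5 (mod 797)
5^2 ≡ 5^2 = 25 ≡ 25 (mod 797)
5^4 ≡ 25^2 = 625 ≡ 625 (mod 797)
5^8 ≡ 625^2 = 390625 ≡ 95 (mod 797)
5^16 ≡ 95^2 = 9025 ≡ 258 (mod 797)
5^32 ≡ 258^2 = 66564 ≡ 413 (mod 797)
5^64 ≡ 413^2 = 170569 ≡ 11 (mod 797)
5^128 ≡ 11^2 = 121 ≡ 121 (mod 797)
199 = 128 + 64 + 4 + 2 + 1 in binary powers of 2.
So 5^199 ≡ 121 · 11 · 625 · 25 · 5 ≡ 582 (mod 797).
Squaring chain: 582 → 796; reaches −1, so base 5 does not prove 797 composite.

582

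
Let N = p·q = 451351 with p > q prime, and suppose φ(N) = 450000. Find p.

φ(n) = (p−1)(q−1) = n − (p+q) + 1, so p + q = 451351 − 450000 + 1 = 1352.
p and q are the roots of t² − 1352t + 451351 = 0.
Discriminant: 1352² − 4·451351 = 1827904 − 1805404 = 22500; √22500 = 150.
q = (1352 − 150)/2 = 601, p = (1352 + 150)/2 = 751.
Check: 601 · 751 = 451351.

751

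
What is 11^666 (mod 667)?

216

11^1 ≡ 11 (mod 667)
11^2 ≡ 11^2 = 121 ≡ 121 (mod 667)
11^4 ≡ 121^2 = 14641 ≡ 634 (mod 667)
11^8 ≡ 634^2 = 401956 ≡ 422 (mod 667)
11^16 ≡ 422^2 = 178084 ≡ 662 (mod 667)
11^32 ≡ 662^2 = 438244 ≡ 25 (mod 667)
11^64 ≡ 25^2 = 625 ≡ 625 (mod 667)
11^128 ≡ 625^2 = 390625 ≡ 430 (mod 667)
11^256 ≡ 430^2 = 184900 ≡ 141 (mod 667)
11^512 ≡ 141^2 = 19881 ≡ 538 (mod 667)
666 = 512 + 128 + 16 + 8 + 2 in binary powers of 2.
So 11^666 ≡ 538 · 430 · 662 · 422 · 121 ≡ 216 (mod 667).
Since 216 ≠ 1, base 11 is a Fermat witness: 667 is composite.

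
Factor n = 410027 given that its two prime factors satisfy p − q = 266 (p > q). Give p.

Since p = q + 266, we have 410027 = q(q + 266), so q² + 266q − 410027 = 0.
Discriminant: 266² + 4·410027 = 70756 + 1640108 = 1710864; √1710864 = 1308.
q = (−266 + 1308)/2 = 521, and p = q + 266 = 787.
Check: 521 · 787 = 410027.

787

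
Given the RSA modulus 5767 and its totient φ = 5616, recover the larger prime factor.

φ(n) = (p−1)(q−1) = n − (p+q) + 1, so p + q = 5767 − 5616 + 1 = 152.
p and q are the roots of t² − 152t + 5767 = 0.
Discriminant: 152² − 4·5767 = 23104 − 23068 = 36; √36 = 6.
q = (152 − 6)/2 = 73, p = (152 + 6)/2 = 79.
Check: 73 · 79 = 5767.

79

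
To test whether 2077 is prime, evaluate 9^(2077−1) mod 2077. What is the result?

9^1 ≡ 9 (mod 2077)
9^2 ≡ 9^2 = 81 ≡ 81 (mod 2077)
9^4 ≡ 81^2 = 6561 ≡ 330 (mod 2077)
9^8 ≡ 330^2 = 108900 ≡ 896 (mod 2077)
9^16 ≡ 896^2 = 802816 ≡ 1094 (mod 2077)
9^32 ≡ 1094^2 = 1196836 ≡ 484 (mod 2077)
9^64 ≡ 484^2 = 234256 ≡ 1632 (mod 2077)
9^128 ≡ 1632^2 = 2663424 ≡ 710 (mod 2077)
9^256 ≡ 710^2 = 504100 ≡ 1466 (mod 2077)
9^512 ≡ 1466^2 = 2149156 ≡ 1538 (mod 2077)
9^1024 ≡ 1538^2 = 2365444 ≡ 1818 (mod 2077)
9^2048 ≡ 1818^2 = 3305124 ≡ 617 (mod 2077)
2076 = 2048 + 16 + 8 + 4 in binary powers of 2.
So 9^2076 ≡ 617 · 1094 · 896 · 330 ≡ 628 (mod 2077).
Since 628 ≠ 1, base 9 is a Fermat witness: 2077 is composite.

628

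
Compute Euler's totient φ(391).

Factor: 391 = 17 · 23.
φ(391) = (17−1) · (23−1) = 16 · 22 = 352.

352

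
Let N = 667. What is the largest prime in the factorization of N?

667 = 23 · 29
29 is prime.
So 667 = 23 · 29; the largest prime factor is 29.

29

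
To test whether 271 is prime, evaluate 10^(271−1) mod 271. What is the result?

10^1 ≡ 10 (mod 271)
10^2 ≡ 10^2 = 100 ≡ 100 (mod 271)
10^4 ≡ 100^2 = 10000 ≡ 244 (mod 271)
10^8 ≡ 244^2 = 59536 ≡ 187 (mod 271)
10^16 ≡ 187^2 = 34969 ≡ 10 (mod 271)
10^32 ≡ 10^2 = 100 ≡ 100 (mod 271)
10^64 ≡ 100^2 = 10000 ≡ 244 (mod 271)
10^128 ≡ 244^2 = 59536 ≡ 187 (mod 271)
10^256 ≡ 187^2 = 34969 ≡ 10 (mod 271)
270 = 256 + 8 + 4 + 2 in binary powers of 2.
So 10^270 ≡ 10 · 187 · 244 · 100 ≡ 1 (mod 271).
Since the result is 1, base 10 gives no evidence that 271 is composite.

1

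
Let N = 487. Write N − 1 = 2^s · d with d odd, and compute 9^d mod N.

1

487 − 1 = 486 = 2^1 · 243, so d = 243.
9^1 ≡ 9 (mod 487)
9^2 ≡ 9^2 = 81 ≡ 81 (mod 487)
9^4 ≡ 81^2 = 6561 ≡ 230 (mod 487)
9^8 ≡ 230^2 = 52900 ≡ 304 (mod 487)
9^16 ≡ 304^2 = 92416 ≡ 373 (mod 487)
9^32 ≡ 373^2 = 139129 ≡ 334 (mod 487)
9^64 ≡ 334^2 = 111556 ≡ 33 (mod 487)
9^128 ≡ 33^2 = 1089 ≡ 115 (mod 487)
243 = 128 + 64 + 32 + 16 + 2 + 1 in binary powers of 2.
So 9^243 ≡ 115 · 33 · 334 · 373 · 81 · 9 ≡ 1 (mod 487).
Since 9^d ≡ 1 (mod 487), base 9 does not prove 487 composite.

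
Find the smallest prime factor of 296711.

47

296711 is odd.
Digit sum 26, not divisible by 3.
Ends in 1: not divisible by 5.
7: 296711 = 7·42387 + 2
11: 296711 = 11·26973 + 8
13: 296711 = 13·22823 + 12
17: 296711 = 17·17453 + 10
19: 296711 = 19·15616 + 7
23: 296711 = 23·12900 + 11
29: 296711 = 29·10231 + 12
31: 296711 = 31·9571 + 10
37: 296711 = 37·8019 + 8
41: 296711 = 41·7236 + 35
43: 296711 = 43·6900 + 11
47: 296711 = 47·6313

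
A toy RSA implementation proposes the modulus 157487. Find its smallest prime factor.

157487 is odd.
Digit sum 32, not divisible by 3.
Ends in 7: not divisible by 5.
7: 157487 = 7·22498 + 1
11: 157487 = 11·14317

11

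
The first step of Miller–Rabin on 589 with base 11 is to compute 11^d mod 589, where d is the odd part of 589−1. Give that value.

589 − 1 = 588 = 2^2 · 147, so d = 147.
11^1 ≡ 11 (mod 589)
11^2 ≡ 11^2 = 121 ≡ 121 (mod 589)
11^4 ≡ 121^2 = 14641 ≡ 505 (mod 589)
11^8 ≡ 505^2 = 255025 ≡ 577 (mod 589)
11^16 ≡ 577^2 = 332929 ≡ 144 (mod 589)
11^32 ≡ 144^2 = 20736 ≡ 121 (mod 589)
11^64 ≡ 121^2 = 14641 ≡ 505 (mod 589)
11^128 ≡ 505^2 = 255025 ≡ 577 (mod 589)
147 = 128 + 16 + 2 + 1 in binary powers of 2.
So 11^147 ≡ 577 · 144 · 121 · 11 ≡ 77 (mod 589).
Squaring chain: 77 → 39; never reaches −1, so base 11 is a Miller–Rabin witness that 589 is composite.

77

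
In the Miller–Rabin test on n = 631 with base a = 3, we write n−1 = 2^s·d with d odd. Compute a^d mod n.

631 − 1 = 630 = 2^1 · 315, so d = 315.
3^1 ≡ 3 (mod 631)
3^2 ≡ 3^2 = 9 ≡ 9 (mod 631)
3^4 ≡ 9^2 = 81 ≡ 81 (mod 631)
3^8 ≡ 81^2 = 6561 ≡ 251 (mod 631)
3^16 ≡ 251^2 = 63001 ≡ 532 (mod 631)
3^32 ≡ 532^2 = 283024 ≡ 336 (mod 631)
3^64 ≡ 336^2 = 112896 ≡ 578 (mod 631)
3^128 ≡ 578^2 = 334084 ≡ 285 (mod 631)
3^256 ≡ 285^2 = 81225 ≡ 457 (mod 631)
315 = 256 + 32 + 16 + 8 + 2 + 1 in binary powers of 2.
So 3^315 ≡ 457 · 336 · 532 · 251 · 9 · 3 ≡ 630 (mod 631).
Since 3^d ≡ 630 (mod 631), base 3 does not prove 631 composite.

630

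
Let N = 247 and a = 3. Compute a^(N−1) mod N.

144

3^1 ≡ 3 (mod 247)
3^2 ≡ 3^2 = 9 ≡ 9 (mod 247)
3^4 ≡ 9^2 = 81 ≡ 81 (mod 247)
3^8 ≡ 81^2 = 6561 ≡ 139 (mod 247)
3^16 ≡ 139^2 = 19321 ≡ 55 (mod 247)
3^32 ≡ 55^2 = 3025 ≡ 61 (mod 247)
3^64 ≡ 61^2 = 3721 ≡ 16 (mod 247)
3^128 ≡ 16^2 = 256 ≡ 9 (mod 247)
246 = 128 + 64 + 32 + 16 + 4 + 2 in binary powers of 2.
So 3^246 ≡ 9 · 16 · 61 · 55 · 81 · 9 ≡ 144 (mod 247).
Since 144 ≠ 1, base 3 is a Fermat witness: 247 is composite.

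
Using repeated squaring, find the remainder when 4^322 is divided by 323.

4^1 ≡ 4 (mod 323)
4^2 ≡ 4^2 = 16 ≡ 16 (mod 323)
4^4 ≡ 16^2 = 256 ≡ 256 (mod 323)
4^8 ≡ 256^2 = 65536 ≡ 290 (mod 323)
4^16 ≡ 290^2 = 84100 ≡ 120 (mod 323)
4^32 ≡ 120^2 = 14400 ≡ 188 (mod 323)
4^64 ≡ 188^2 = 35344 ≡ 137 (mod 323)
4^128 ≡ 137^2 = 18769 ≡ 35 (mod 323)
4^256 ≡ 35^2 = 1225 ≡ 256 (mod 323)
322 = 256 + 64 + 2 in binary powers of 2.
So 4^322 ≡ 256 · 137 · 16 ≡ 101 (mod 323).
Since 101 ≠ 1, base 4 is a Fermat witness: 323 is composite.

101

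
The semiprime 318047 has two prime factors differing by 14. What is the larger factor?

571

Since p = q + 14, we have 318047 = q(q + 14), so q² + 14q − 318047 = 0.
Discriminant: 14² + 4·318047 = 196 + 1272188 = 1272384; √1272384 = 1128.
q = (−14 + 1128)/2 = 557, and p = q + 14 = 571.
Check: 557 · 571 = 318047.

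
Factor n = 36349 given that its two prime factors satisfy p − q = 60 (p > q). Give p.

Since p = q + 60, we have 36349 = q(q + 60), so q² + 60q − 36349 = 0.
Discriminant: 60² + 4·36349 = 3600 + 145396 = 148996; √148996 = 386.
q = (−60 + 386)/2 = 163, and p = q + 60 = 223.
Check: 163 · 223 = 36349.

223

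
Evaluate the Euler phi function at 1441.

Factor: 1441 = 11 · 131.
φ(1441) = (11−1) · (131−1) = 10 · 130 = 1300.

1300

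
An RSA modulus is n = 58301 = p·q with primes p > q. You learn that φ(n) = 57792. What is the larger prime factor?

337

φ(n) = (p−1)(q−1) = n − (p+q) + 1, so p + q = 58301 − 57792 + 1 = 510.
p and q are the roots of t² − 510t + 58301 = 0.
Discriminant: 510² − 4·58301 = 260100 − 233204 = 26896; √26896 = 164.
q = (510 − 164)/2 = 173, p = (510 + 164)/2 = 337.
Check: 173 · 337 = 58301.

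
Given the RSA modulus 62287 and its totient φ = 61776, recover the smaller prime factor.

φ(n) = (p−1)(q−1) = n − (p+q) + 1, so p + q = 62287 − 61776 + 1 = 512.
p and q are the roots of t² − 512t + 62287 = 0.
Discriminant: 512² − 4·62287 = 262144 − 249148 = 12996; √12996 = 114.
q = (512 − 114)/2 = 199, p = (512 + 114)/2 = 313.
Check: 199 · 313 = 62287.

199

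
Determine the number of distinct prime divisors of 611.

611 = 13 · 47
611 = 13 · 47, which has 2 distinct prime factors.

2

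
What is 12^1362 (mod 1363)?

202

12^1 ≡ 12 (mod 1363)
12^2 ≡ 12^2 = 144 ≡ 144 (mod 1363)
12^4 ≡ 144^2 = 20736 ≡ 291 (mod 1363)
12^8 ≡ 291^2 = 84681 ≡ 175 (mod 1363)
12^16 ≡ 175^2 = 30625 ≡ 639 (mod 1363)
12^32 ≡ 639^2 = 408321 ≡ 784 (mod 1363)
12^64 ≡ 784^2 = 614656 ≡ 1306 (mod 1363)
12^128 ≡ 1306^2 = 1705636 ≡ 523 (mod 1363)
12^256 ≡ 523^2 = 273529 ≡ 929 (mod 1363)
12^512 ≡ 929^2 = 863041 ≡ 262 (mod 1363)
12^1024 ≡ 262^2 = 68644 ≡ 494 (mod 1363)
1362 = 1024 + 256 + 64 + 16 + 2 in binary powers of 2.
So 12^1362 ≡ 494 · 929 · 1306 · 639 · 144 ≡ 202 (mod 1363).
Since 202 ≠ 1, base 12 is a Fermat witness: 1363 is composite.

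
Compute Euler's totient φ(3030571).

Factor: 3030571 = 97 · 157 · 199.
φ(3030571) = (97−1) · (157−1) · (199−1) = 96 · 156 · 198 = 2965248.

2965248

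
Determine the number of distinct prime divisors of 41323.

2

41323 = 31^2 · 43
41323 = 31^2 · 43, which has 2 distinct prime factors.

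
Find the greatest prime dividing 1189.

41

1189 = 29 · 41
41 is prime.
So 1189 = 29 · 41; the largest prime factor is 41.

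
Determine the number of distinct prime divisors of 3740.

4

3740 = 2^2 · 935
935 = 5 · 187
187 = 11 · 17
3740 = 2^2 · 5 · 11 · 17, which has 4 distinct prime factors.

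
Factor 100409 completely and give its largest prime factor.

79

100409 = 31 · 3239
3239 = 41 · 79
79 is prime.
So 100409 = 31 · 41 · 79; the largest prime factor is 79.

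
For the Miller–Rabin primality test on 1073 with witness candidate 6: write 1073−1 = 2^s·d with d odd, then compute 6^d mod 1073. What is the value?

734

1073 − 1 = 1072 = 2^4 · 67, so d = 67.
6^1 ≡ 6 (mod 1073)
6^2 ≡ 6^2 = 36 ≡ 36 (mod 1073)
6^4 ≡ 36^2 = 1296 ≡ 223 (mod 1073)
6^8 ≡ 223^2 = 49729 ≡ 371 (mod 1073)
6^16 ≡ 371^2 = 137641 ≡ 297 (mod 1073)
6^32 ≡ 297^2 = 88209 ≡ 223 (mod 1073)
6^64 ≡ 223^2 = 49729 ≡ 371 (mod 1073)
67 = 64 + 2 + 1 in binary powers of 2.
So 6^67 ≡ 371 · 36 · 6 ≡ 734 (mod 1073).
Squaring chain: 734 → 110 → 297 → 223; never reaches −1, so base 6 is a Miller–Rabin witness that 1073 is composite.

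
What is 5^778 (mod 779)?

720

5^1 ≡ 5 (mod 779)
5^2 ≡ 5^2 = 25 ≡ 25 (mod 779)
5^4 ≡ 25^2 = 625 ≡ 625 (mod 779)
5^8 ≡ 625^2 = 390625 ≡ 346 (mod 779)
5^16 ≡ 346^2 = 119716 ≡ 529 (mod 779)
5^32 ≡ 529^2 = 279841 ≡ 180 (mod 779)
5^64 ≡ 180^2 = 32400 ≡ 461 (mod 779)
5^128 ≡ 461^2 = 212521 ≡ 633 (mod 779)
5^256 ≡ 633^2 = 400689 ≡ 283 (mod 779)
5^512 ≡ 283^2 = 80089 ≡ 631 (mod 779)
778 = 512 + 256 + 8 + 2 in binary powers of 2.
So 5^778 ≡ 631 · 283 · 346 · 25 ≡ 720 (mod 779).
Since 720 ≠ 1, base 5 is a Fermat witness: 779 is composite.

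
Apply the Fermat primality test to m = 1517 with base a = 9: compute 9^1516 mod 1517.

493

9^1 ≡ 9 (mod 1517)
9^2 ≡ 9^2 = 81 ≡ 81 (mod 1517)
9^4 ≡ 81^2 = 6561 ≡ 493 (mod 1517)
9^8 ≡ 493^2 = 243049 ≡ 329 (mod 1517)
9^16 ≡ 329^2 = 108241 ≡ 534 (mod 1517)
9^32 ≡ 534^2 = 285156 ≡ 1477 (mod 1517)
9^64 ≡ 1477^2 = 2181529 ≡ 83 (mod 1517)
9^128 ≡ 83^2 = 6889 ≡ 821 (mod 1517)
9^256 ≡ 821^2 = 674041 ≡ 493 (mod 1517)
9^512 ≡ 493^2 = 243049 ≡ 329 (mod 1517)
9^1024 ≡ 329^2 = 108241 ≡ 534 (mod 1517)
1516 = 1024 + 256 + 128 + 64 + 32 + 8 + 4 in binary powers of 2.
So 9^1516 ≡ 534 · 493 · 821 · 83 · 1477 · 329 · 493 ≡ 493 (mod 1517).
Since 493 ≠ 1, base 9 is a Fermat witness: 1517 is composite.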